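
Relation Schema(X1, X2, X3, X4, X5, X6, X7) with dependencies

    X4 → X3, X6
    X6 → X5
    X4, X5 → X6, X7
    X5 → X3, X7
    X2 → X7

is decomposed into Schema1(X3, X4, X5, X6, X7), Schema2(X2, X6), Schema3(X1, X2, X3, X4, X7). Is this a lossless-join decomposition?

Chase test. Columns are X1, X2, X3, X4, X5, X6, X7; row i has aⱼ where attribute j ∈ Schemai, else bᵢⱼ.
Initial tableau (one row per fragment):
  row 1: b11 b12 a3 a4 a5 a6 a7
  row 2: b21 a2 b23 b24 b25 a6 b27
  row 3: a1 a2 a3 a4 b35 b36 a7
Rows 1 and 3 agree on X4; apply X4→X3, X6 and equate their X3, X6 entries.
Rows 1 and 2 agree on X6; apply X6→X5 and equate their X5 entries.
Rows 1 and 3 agree on X6; apply X6→X5 and equate their X5 entries.
Rows 1 and 2 agree on X5; apply X5→X3, X7 and equate their X3, X7 entries.
Row 3 is now all distinguished symbols — the join is lossless.

Yes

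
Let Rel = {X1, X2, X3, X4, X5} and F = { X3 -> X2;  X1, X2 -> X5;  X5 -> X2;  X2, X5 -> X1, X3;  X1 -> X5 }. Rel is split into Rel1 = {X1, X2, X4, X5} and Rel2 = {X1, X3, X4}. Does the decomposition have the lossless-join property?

Common attributes: Rel1 ∩ Rel2 = {X1, X4}.
Closure of {X1, X4}: X1 → X5 applies, adding X5; X5 → X2 applies, adding X2; X2, X5 → X1, X3 applies, adding X3. So (X1, X4)⁺ = {X1, X2, X3, X4, X5}.
This closure contains every attribute of Rel1, so Rel1 ∩ Rel2 → Rel1. The join is lossless.

Yes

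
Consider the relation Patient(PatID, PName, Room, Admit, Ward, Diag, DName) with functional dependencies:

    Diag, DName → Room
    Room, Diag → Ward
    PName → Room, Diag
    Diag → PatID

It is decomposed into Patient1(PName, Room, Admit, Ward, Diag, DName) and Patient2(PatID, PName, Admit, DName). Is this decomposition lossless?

Common attributes: Patient1 ∩ Patient2 = {PName, Admit, DName}.
Closure of {PName, Admit, DName}: PName → Room, Diag applies, adding Room, Diag; Diag → PatID applies, adding PatID; Room, Diag → Ward applies, adding Ward. So (PName, Admit, DName)⁺ = {PatID, PName, Room, Admit, Ward, Diag, DName}.
This closure contains every attribute of Patient1, so Patient1 ∩ Patient2 → Patient1. The join is lossless.

Yes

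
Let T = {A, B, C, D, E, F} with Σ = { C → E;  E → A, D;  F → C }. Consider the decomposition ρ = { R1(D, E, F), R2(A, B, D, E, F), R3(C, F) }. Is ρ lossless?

Yes

Chase test. Columns are A, B, C, D, E, F; row i has aⱼ where attribute j ∈ Ri, else bᵢⱼ.
Initial tableau (one row per fragment):
  row 1: b11 b12 b13 a4 a5 a6
  row 2: a1 a2 b23 a4 a5 a6
  row 3: b31 b32 a3 b34 b35 a6
Rows 1 and 2 agree on E; apply E→A, D and equate their A, D entries.
Rows 1 and 2 agree on F; apply F→C and equate their C entries.
Rows 1 and 3 agree on F; apply F→C and equate their C entries.
Rows 1 and 3 agree on C; apply C→E and equate their E entries.
Rows 1 and 3 agree on E; apply E→A, D and equate their A, D entries.
Row 2 is now all distinguished symbols — the join is lossless.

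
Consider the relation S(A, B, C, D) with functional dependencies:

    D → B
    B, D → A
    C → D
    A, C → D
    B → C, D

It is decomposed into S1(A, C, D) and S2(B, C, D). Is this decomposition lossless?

Common attributes: S1 ∩ S2 = {C, D}.
Closure of {C, D}: D → B applies, adding B; B, D → A applies, adding A. So (C, D)⁺ = {A, B, C, D}.
This closure contains every attribute of S1, so S1 ∩ S2 → S1. The join is lossless.

Yes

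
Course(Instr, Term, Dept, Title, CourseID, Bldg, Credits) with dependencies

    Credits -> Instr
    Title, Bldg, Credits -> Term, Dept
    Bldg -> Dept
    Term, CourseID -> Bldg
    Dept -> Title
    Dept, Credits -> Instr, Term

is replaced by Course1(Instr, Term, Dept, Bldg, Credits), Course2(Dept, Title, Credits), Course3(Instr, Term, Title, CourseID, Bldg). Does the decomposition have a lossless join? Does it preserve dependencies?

lossy but dependency-preserving

Lossless test (chase): Rows 1 and 2 agree on Credits; apply Credits→Instr and equate their Instr entries. Rows 1 and 3 agree on Bldg; apply Bldg→Dept and equate their Dept entries. Rows 1 and 2 agree on Dept; apply Dept→Title and equate their Title entries. Rows 1 and 2 agree on Dept, Credits; apply Dept, Credits→Instr, Term and equate their Instr, Term entries. No row becomes fully distinguished — the join is lossy.
Dependency preservation: Title, Bldg, Credits → Term, Dept is not contained in any single fragment, but the restricted closure of its left-hand side across the fragments still reaches the right-hand side; the remaining FDs each lie inside some fragment. All dependencies are preserved.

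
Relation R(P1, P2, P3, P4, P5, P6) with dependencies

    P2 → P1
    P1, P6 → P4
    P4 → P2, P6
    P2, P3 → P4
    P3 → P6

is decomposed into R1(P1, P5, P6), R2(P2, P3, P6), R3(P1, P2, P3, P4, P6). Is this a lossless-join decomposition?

No

Chase test. Columns are P1, P2, P3, P4, P5, P6; row i has aⱼ where attribute j ∈ Ri, else bᵢⱼ.
Initial tableau (one row per fragment):
  row 1: a1 b12 b13 b14 a5 a6
  row 2: b21 a2 a3 b24 b25 a6
  row 3: a1 a2 a3 a4 b35 a6
Rows 2 and 3 agree on P2; apply P2→P1 and equate their P1 entries.
Rows 1 and 2 agree on P1, P6; apply P1, P6→P4 and equate their P4 entries.
Rows 1 and 3 agree on P1, P6; apply P1, P6→P4 and equate their P4 entries.
Rows 1 and 2 agree on P4; apply P4→P2, P6 and equate their P2, P6 entries.
No row becomes fully distinguished — the join is lossy.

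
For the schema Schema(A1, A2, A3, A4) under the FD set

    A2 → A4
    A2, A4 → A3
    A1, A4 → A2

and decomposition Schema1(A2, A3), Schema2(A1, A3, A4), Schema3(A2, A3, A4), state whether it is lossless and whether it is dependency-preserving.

Lossless test (chase): Rows 1 and 3 agree on A2; apply A2→A4 and equate their A4 entries. No row becomes fully distinguished — the join is lossy.
Dependency preservation: the restricted closure of {A1, A4} across the fragments never reaches {A2}, so A1, A4 → A2 cannot be enforced without a join — not preserved.

lossy and not dependency-preserving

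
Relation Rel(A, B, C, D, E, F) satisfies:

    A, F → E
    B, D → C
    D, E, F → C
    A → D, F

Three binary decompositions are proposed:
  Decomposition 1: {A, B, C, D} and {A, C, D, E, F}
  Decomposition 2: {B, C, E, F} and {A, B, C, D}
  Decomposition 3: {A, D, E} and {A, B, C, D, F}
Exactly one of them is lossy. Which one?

Decomposition 2

Decomposition 1: common = {A, C, D}, closure = {A, C, D, E, F} → lossless.
Decomposition 2: common = {B, C}, closure = {B, C} → lossy.
Decomposition 3: common = {A, D}, closure = {A, C, D, E, F} → lossless.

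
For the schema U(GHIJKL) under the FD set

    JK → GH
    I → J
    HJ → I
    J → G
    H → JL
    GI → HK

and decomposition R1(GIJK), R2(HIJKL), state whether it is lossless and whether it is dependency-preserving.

Lossless test: (IJK)⁺ = {GHIJKL}, which contains all of one fragment — lossless.
Dependency preservation: JK → GH; GI → HK are not contained in any single fragment, but the restricted closure of each left-hand side across the fragments still reaches the right-hand side; the remaining FDs each lie inside some fragment. All dependencies are preserved.

lossless and dependency-preserving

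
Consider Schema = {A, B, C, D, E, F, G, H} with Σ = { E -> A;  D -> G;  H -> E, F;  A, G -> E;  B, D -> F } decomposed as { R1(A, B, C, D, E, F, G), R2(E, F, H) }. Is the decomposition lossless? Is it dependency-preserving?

Lossless test: (E, F)⁺ = {A, E, F}, which is a superkey of neither fragment — lossy.
Dependency preservation: every FD's attributes lie within a single fragment, so each can be enforced locally — preserved.

lossy but dependency-preserving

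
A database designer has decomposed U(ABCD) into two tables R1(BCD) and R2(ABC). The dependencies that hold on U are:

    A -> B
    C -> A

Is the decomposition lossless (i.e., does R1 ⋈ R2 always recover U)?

Yes

Common attributes: R1 ∩ R2 = {BC}.
Closure of {BC}: C → A applies, adding A. So (BC)⁺ = {ABC}.
This closure contains every attribute of R2, so R1 ∩ R2 → R2. The join is lossless.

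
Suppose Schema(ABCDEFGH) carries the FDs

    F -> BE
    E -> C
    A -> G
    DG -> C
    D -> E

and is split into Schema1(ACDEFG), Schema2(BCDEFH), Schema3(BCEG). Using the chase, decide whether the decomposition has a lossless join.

No

Chase test. Columns are ABCDEFGH; row i has aⱼ where attribute j ∈ Schemai, else bᵢⱼ.
Initial tableau (one row per fragment):
  row 1: a1 b12 a3 a4 a5 a6 a7 b18
  row 2: b21 a2 a3 a4 a5 a6 b27 a8
  row 3: b31 a2 a3 b34 a5 b36 a7 b38
Rows 1 and 2 agree on F; apply F→BE and equate their BE entries.
No row becomes fully distinguished — the join is lossy.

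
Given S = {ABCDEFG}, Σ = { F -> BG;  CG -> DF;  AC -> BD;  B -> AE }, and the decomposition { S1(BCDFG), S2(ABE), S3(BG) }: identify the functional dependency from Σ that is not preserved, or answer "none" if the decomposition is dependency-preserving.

Check AC → BD: no single fragment contains all of {ABCD}, and the restricted closure of {AC} across the fragments never reaches {BD}.
F → BG is preserved.
CG → DF is preserved.
B → AE is preserved.

AC -> BD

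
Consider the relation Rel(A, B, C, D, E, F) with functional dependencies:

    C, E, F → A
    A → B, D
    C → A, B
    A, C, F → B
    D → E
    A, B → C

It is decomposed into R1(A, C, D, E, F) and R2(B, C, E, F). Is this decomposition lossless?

Common attributes: R1 ∩ R2 = {C, E, F}.
Closure of {C, E, F}: C, E, F → A applies, adding A; A → B, D applies, adding B, D. So (C, E, F)⁺ = {A, B, C, D, E, F}.
This closure contains every attribute of R1, so R1 ∩ R2 → R1. The join is lossless.

Yes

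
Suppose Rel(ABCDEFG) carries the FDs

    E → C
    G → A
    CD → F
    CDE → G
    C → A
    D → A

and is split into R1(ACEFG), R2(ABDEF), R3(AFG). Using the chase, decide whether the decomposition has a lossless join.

No

Chase test. Columns are ABCDEFG; row i has aⱼ where attribute j ∈ Ri, else bᵢⱼ.
Initial tableau (one row per fragment):
  row 1: a1 b12 a3 b14 a5 a6 a7
  row 2: a1 a2 b23 a4 a5 a6 b27
  row 3: a1 b32 b33 b34 b35 a6 a7
Rows 1 and 2 agree on E; apply E→C and equate their C entries.
No row becomes fully distinguished — the join is lossy.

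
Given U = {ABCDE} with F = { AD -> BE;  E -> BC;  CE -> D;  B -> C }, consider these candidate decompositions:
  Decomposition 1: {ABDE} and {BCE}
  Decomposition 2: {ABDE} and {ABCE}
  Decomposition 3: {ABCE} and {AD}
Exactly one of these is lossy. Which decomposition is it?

Decomposition 1: common = {BE}, closure = {BCDE} → lossless.
Decomposition 2: common = {ABE}, closure = {ABCDE} → lossless.
Decomposition 3: common = {A}, closure = {A} → lossy.

Decomposition 3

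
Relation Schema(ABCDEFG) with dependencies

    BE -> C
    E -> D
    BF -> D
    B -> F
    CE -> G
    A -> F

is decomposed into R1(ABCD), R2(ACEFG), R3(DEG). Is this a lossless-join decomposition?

No

Chase test. Columns are ABCDEFG; row i has aⱼ where attribute j ∈ Ri, else bᵢⱼ.
Initial tableau (one row per fragment):
  row 1: a1 a2 a3 a4 b15 b16 b17
  row 2: a1 b22 a3 b24 a5 a6 a7
  row 3: b31 b32 b33 a4 a5 b36 a7
Rows 2 and 3 agree on E; apply E→D and equate their D entries.
Rows 1 and 2 agree on A; apply A→F and equate their F entries.
No row becomes fully distinguished — the join is lossy.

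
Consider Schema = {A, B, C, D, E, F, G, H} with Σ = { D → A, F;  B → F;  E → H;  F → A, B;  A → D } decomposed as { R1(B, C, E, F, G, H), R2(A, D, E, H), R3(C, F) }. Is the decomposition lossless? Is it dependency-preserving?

Lossless test (chase): Rows 1 and 3 agree on F; apply F→A, B and equate their A, B entries. Rows 1 and 3 agree on A; apply A→D and equate their D entries. No row becomes fully distinguished — the join is lossy.
Dependency preservation: the restricted closure of {D} across the fragments never reaches {A, F}, so D → A, F cannot be enforced without a join — not preserved.

lossy and not dependency-preserving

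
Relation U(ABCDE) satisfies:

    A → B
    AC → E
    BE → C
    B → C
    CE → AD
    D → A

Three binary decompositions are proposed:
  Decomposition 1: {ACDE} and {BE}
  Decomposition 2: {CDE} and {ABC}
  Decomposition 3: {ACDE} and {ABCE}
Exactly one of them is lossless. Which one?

Decomposition 3

Decomposition 1: common = {E}, closure = {E} → lossy.
Decomposition 2: common = {C}, closure = {C} → lossy.
Decomposition 3: common = {ACE}, closure = {ABCDE} → lossless.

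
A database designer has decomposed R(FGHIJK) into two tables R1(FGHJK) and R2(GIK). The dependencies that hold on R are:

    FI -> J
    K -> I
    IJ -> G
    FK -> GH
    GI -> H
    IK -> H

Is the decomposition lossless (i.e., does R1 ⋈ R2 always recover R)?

Yes

Common attributes: R1 ∩ R2 = {GK}.
Closure of {GK}: K → I applies, adding I; GI → H applies, adding H. So (GK)⁺ = {GHIK}.
This closure contains every attribute of R2, so R1 ∩ R2 → R2. The join is lossless.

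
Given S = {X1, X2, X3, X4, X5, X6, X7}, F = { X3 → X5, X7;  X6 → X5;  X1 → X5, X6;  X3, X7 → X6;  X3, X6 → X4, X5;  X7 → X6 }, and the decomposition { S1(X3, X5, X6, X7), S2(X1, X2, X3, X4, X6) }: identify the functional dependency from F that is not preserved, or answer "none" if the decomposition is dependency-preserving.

X3 → X5, X7 lies within S1.
X6 → X5 lies within S1.
X1 → X5, X6: restricted closure across fragments reaches X5, X6.
X3, X7 → X6 lies within S1.
X3, X6 → X4, X5: restricted closure across fragments reaches X4, X5.
X7 → X6 lies within S1.
Every dependency is enforceable on the fragments, so the decomposition is dependency-preserving.

none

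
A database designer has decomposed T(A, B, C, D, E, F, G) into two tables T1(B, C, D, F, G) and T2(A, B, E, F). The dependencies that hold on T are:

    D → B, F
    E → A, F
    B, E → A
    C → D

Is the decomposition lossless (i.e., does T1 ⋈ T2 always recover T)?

No

Common attributes: T1 ∩ T2 = {B, F}.
No dependency enlarges {B, F}, so (B, F)⁺ = {B, F}.
The closure contains neither all of T1 = {B, C, D, F, G} nor all of T2 = {A, B, E, F}, so the common attributes are not a superkey of either fragment. The join is lossy.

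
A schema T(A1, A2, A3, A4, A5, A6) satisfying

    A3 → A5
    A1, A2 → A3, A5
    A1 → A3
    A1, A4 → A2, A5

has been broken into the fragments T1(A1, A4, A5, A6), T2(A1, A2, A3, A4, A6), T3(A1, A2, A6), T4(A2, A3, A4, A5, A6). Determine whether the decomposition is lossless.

Chase test. Columns are A1, A2, A3, A4, A5, A6; row i has aⱼ where attribute j ∈ Ti, else bᵢⱼ.
Initial tableau (one row per fragment):
  row 1: a1 b12 b13 a4 a5 a6
  row 2: a1 a2 a3 a4 b25 a6
  row 3: a1 a2 b33 b34 b35 a6
  row 4: b41 a2 a3 a4 a5 a6
Rows 2 and 4 agree on A3; apply A3→A5 and equate their A5 entries.
Rows 2 and 3 agree on A1, A2; apply A1, A2→A3, A5 and equate their A3, A5 entries.
Rows 1 and 2 agree on A1; apply A1→A3 and equate their A3 entries.
Rows 1 and 2 agree on A1, A4; apply A1, A4→A2, A5 and equate their A2, A5 entries.
Row 1 is now all distinguished symbols — the join is lossless.

Yes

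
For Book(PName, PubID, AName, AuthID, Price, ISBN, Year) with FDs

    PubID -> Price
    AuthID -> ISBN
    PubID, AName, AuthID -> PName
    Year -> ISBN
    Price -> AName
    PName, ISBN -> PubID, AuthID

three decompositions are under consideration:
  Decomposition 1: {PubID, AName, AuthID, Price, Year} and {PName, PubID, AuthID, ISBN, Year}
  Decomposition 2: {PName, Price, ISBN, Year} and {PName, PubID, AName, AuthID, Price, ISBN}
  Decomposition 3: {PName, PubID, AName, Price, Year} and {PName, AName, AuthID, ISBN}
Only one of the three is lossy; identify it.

Decomposition 3

Decomposition 1: common = {PubID, AuthID, Year}, closure = {PName, PubID, AName, AuthID, Price, ISBN, Year} → lossless.
Decomposition 2: common = {PName, Price, ISBN}, closure = {PName, PubID, AName, AuthID, Price, ISBN} → lossless.
Decomposition 3: common = {PName, AName}, closure = {PName, AName} → lossy.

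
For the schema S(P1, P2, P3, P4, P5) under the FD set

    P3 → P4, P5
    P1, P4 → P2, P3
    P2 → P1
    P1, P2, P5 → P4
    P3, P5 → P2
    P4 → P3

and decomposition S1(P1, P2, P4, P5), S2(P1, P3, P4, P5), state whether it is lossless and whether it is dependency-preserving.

Lossless test: (P1, P4, P5)⁺ = {P1, P2, P3, P4, P5}, which contains all of one fragment — lossless.
Dependency preservation: P1, P4 → P2, P3; P3, P5 → P2 are not contained in any single fragment, but the restricted closure of each left-hand side across the fragments still reaches the right-hand side; the remaining FDs each lie inside some fragment. All dependencies are preserved.

lossless and dependency-preserving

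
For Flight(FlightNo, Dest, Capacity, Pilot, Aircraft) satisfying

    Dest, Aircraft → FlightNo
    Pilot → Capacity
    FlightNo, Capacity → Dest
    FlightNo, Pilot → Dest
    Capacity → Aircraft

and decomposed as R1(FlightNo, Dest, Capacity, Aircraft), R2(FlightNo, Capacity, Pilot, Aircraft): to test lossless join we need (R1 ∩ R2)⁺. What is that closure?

R1 ∩ R2 = {FlightNo, Capacity, Aircraft}.
FlightNo, Capacity → Dest applies, adding Dest
Closure: {FlightNo, Dest, Capacity, Aircraft}.

FlightNo, Dest, Capacity, Aircraft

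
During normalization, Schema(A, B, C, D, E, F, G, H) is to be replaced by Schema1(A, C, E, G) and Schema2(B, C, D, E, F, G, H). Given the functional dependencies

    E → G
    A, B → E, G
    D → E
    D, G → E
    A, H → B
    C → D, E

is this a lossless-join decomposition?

Common attributes: Schema1 ∩ Schema2 = {C, E, G}.
Closure of {C, E, G}: C → D, E applies, adding D. So (C, E, G)⁺ = {C, D, E, G}.
The closure contains neither all of Schema1 = {A, C, E, G} nor all of Schema2 = {B, C, D, E, F, G, H}, so the common attributes are not a superkey of either fragment. The join is lossy.

No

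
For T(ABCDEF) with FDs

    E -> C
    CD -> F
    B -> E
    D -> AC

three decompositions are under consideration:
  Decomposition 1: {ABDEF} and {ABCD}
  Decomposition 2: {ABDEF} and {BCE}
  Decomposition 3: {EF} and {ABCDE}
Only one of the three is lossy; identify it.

Decomposition 3

Decomposition 1: common = {ABD}, closure = {ABCDEF} → lossless.
Decomposition 2: common = {BE}, closure = {BCE} → lossless.
Decomposition 3: common = {E}, closure = {CE} → lossy.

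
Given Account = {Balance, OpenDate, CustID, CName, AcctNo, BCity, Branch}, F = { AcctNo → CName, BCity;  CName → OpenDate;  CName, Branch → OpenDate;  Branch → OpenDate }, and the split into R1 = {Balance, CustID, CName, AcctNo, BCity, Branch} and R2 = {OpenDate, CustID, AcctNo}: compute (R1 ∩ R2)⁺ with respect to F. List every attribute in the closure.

OpenDate, CustID, CName, AcctNo, BCity

R1 ∩ R2 = {CustID, AcctNo}.
AcctNo → CName, BCity applies, adding CName, BCity
CName → OpenDate applies, adding OpenDate
Closure: {OpenDate, CustID, CName, AcctNo, BCity}.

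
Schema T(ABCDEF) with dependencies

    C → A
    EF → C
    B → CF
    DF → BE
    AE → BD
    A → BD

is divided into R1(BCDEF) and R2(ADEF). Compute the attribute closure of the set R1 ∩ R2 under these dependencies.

ABCDEF

R1 ∩ R2 = {DEF}.
EF → C applies, adding C
DF → BE applies, adding B
C → A applies, adding A
Closure: {ABCDEF}.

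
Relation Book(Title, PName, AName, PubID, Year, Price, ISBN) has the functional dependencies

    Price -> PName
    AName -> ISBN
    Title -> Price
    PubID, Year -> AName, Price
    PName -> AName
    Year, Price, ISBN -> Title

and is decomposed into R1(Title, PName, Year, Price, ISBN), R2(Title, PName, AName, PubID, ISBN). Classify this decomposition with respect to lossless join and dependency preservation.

Lossless test: (Title, PName, ISBN)⁺ = {Title, PName, AName, Price, ISBN}, which is a superkey of neither fragment — lossy.
Dependency preservation: the restricted closure of {PubID, Year} across the fragments never reaches {AName, Price}, so PubID, Year → AName, Price cannot be enforced without a join — not preserved.

lossy and not dependency-preserving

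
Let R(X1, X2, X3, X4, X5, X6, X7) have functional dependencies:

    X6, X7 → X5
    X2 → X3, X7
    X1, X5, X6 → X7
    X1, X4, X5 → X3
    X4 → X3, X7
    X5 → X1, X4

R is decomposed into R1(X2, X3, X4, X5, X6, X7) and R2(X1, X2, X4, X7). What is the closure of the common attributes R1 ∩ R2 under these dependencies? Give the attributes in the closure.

X2, X3, X4, X7

R1 ∩ R2 = {X2, X4, X7}.
X2 → X3, X7 applies, adding X3
Closure: {X2, X3, X4, X7}.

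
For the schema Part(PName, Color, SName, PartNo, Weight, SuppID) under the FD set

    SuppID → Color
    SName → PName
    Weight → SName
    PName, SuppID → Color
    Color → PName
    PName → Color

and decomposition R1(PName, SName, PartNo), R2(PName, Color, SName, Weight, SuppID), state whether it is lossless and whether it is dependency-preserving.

Lossless test: (PName, SName)⁺ = {PName, Color, SName}, which is a superkey of neither fragment — lossy.
Dependency preservation: every FD's attributes lie within a single fragment, so each can be enforced locally — preserved.

lossy but dependency-preserving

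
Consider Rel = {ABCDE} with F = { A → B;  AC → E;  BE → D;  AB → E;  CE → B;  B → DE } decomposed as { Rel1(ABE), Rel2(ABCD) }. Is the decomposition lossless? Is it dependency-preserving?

lossless but not dependency-preserving

Lossless test: (AB)⁺ = {ABDE}, which contains all of one fragment — lossless.
Dependency preservation: the restricted closure of {CE} across the fragments never reaches {B}, so CE → B cannot be enforced without a join — not preserved.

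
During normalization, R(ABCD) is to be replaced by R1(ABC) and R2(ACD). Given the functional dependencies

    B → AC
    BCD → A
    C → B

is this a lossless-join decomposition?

Yes

Common attributes: R1 ∩ R2 = {AC}.
Closure of {AC}: C → B applies, adding B. So (AC)⁺ = {ABC}.
This closure contains every attribute of R1, so R1 ∩ R2 → R1. The join is lossless.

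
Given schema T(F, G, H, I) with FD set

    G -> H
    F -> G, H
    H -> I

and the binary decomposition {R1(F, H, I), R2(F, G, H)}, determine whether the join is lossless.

Yes

Common attributes: R1 ∩ R2 = {F, H}.
Closure of {F, H}: F → G, H applies, adding G; H → I applies, adding I. So (F, H)⁺ = {F, G, H, I}.
This closure contains every attribute of R1, so R1 ∩ R2 → R1. The join is lossless.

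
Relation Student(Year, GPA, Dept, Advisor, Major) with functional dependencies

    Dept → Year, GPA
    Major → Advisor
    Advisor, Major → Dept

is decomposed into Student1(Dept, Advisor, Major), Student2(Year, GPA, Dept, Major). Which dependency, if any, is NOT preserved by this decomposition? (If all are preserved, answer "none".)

none

Dept → Year, GPA lies within Student2.
Major → Advisor lies within Student1.
Advisor, Major → Dept lies within Student1.
Every dependency is enforceable on the fragments, so the decomposition is dependency-preserving.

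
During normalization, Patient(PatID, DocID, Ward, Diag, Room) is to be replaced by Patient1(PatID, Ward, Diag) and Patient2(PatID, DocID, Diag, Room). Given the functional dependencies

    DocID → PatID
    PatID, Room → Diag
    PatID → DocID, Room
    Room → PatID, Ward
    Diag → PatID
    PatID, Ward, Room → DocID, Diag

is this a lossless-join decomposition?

Common attributes: Patient1 ∩ Patient2 = {PatID, Diag}.
Closure of {PatID, Diag}: PatID → DocID, Room applies, adding DocID, Room; Room → PatID, Ward applies, adding Ward. So (PatID, Diag)⁺ = {PatID, DocID, Ward, Diag, Room}.
This closure contains every attribute of Patient1, so Patient1 ∩ Patient2 → Patient1. The join is lossless.

Yes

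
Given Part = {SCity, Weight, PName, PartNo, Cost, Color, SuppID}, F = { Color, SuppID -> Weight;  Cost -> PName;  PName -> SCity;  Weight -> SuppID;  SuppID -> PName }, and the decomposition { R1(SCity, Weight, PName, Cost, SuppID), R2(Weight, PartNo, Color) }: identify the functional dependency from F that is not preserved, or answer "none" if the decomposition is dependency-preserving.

Check Color, SuppID → Weight: no single fragment contains all of {Weight, Color, SuppID}, and the restricted closure of {Color, SuppID} across the fragments never reaches {Weight}.
Cost → PName is preserved.
PName → SCity is preserved.
Weight → SuppID is preserved.
SuppID → PName is preserved.

Color, SuppID -> Weight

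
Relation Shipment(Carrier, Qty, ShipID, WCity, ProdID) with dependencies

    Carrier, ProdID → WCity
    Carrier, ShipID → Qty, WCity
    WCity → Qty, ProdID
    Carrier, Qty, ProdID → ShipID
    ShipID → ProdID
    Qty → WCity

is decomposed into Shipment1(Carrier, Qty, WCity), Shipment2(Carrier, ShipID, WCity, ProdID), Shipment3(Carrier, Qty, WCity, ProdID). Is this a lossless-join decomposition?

Yes

Chase test. Columns are Carrier, Qty, ShipID, WCity, ProdID; row i has aⱼ where attribute j ∈ Shipmenti, else bᵢⱼ.
Initial tableau (one row per fragment):
  row 1: a1 a2 b13 a4 b15
  row 2: a1 b22 a3 a4 a5
  row 3: a1 a2 b33 a4 a5
Rows 1 and 2 agree on WCity; apply WCity→Qty, ProdID and equate their Qty, ProdID entries.
Rows 1 and 2 agree on Carrier, Qty, ProdID; apply Carrier, Qty, ProdID→ShipID and equate their ShipID entries.
Rows 1 and 3 agree on Carrier, Qty, ProdID; apply Carrier, Qty, ProdID→ShipID and equate their ShipID entries.
Row 1 is now all distinguished symbols — the join is lossless.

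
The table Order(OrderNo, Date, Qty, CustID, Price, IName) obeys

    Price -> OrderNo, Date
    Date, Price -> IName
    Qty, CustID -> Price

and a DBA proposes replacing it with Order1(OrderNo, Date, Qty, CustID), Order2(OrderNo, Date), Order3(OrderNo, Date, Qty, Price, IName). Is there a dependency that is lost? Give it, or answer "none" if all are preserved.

Check Qty, CustID → Price: no single fragment contains all of {Qty, CustID, Price}, and the restricted closure of {Qty, CustID} across the fragments never reaches {Price}.
Price → OrderNo, Date is preserved.
Date, Price → IName is preserved.

Qty, CustID -> Price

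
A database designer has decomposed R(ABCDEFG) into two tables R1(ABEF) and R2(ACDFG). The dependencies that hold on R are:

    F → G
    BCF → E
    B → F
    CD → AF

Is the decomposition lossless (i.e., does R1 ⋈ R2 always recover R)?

No

Common attributes: R1 ∩ R2 = {AF}.
Closure of {AF}: F → G applies, adding G. So (AF)⁺ = {AFG}.
The closure contains neither all of R1 = {ABEF} nor all of R2 = {ACDFG}, so the common attributes are not a superkey of either fragment. The join is lossy.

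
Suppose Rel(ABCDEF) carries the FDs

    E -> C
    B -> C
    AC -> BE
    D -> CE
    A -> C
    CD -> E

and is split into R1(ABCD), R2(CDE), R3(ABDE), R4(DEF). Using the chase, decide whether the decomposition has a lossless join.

No

Chase test. Columns are ABCDEF; row i has aⱼ where attribute j ∈ Ri, else bᵢⱼ.
Initial tableau (one row per fragment):
  row 1: a1 a2 a3 a4 b15 b16
  row 2: b21 b22 a3 a4 a5 b26
  row 3: a1 a2 b33 a4 a5 b36
  row 4: b41 b42 b43 a4 a5 a6
Rows 2 and 3 agree on E; apply E→C and equate their C entries.
Rows 2 and 4 agree on E; apply E→C and equate their C entries.
Rows 1 and 3 agree on AC; apply AC→BE and equate their BE entries.
No row becomes fully distinguished — the join is lossy.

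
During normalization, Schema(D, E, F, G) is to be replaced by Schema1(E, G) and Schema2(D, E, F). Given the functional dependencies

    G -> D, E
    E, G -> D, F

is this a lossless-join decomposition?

Common attributes: Schema1 ∩ Schema2 = {E}.
No dependency enlarges {E}, so (E)⁺ = {E}.
The closure contains neither all of Schema1 = {E, G} nor all of Schema2 = {D, E, F}, so the common attributes are not a superkey of either fragment. The join is lossy.

No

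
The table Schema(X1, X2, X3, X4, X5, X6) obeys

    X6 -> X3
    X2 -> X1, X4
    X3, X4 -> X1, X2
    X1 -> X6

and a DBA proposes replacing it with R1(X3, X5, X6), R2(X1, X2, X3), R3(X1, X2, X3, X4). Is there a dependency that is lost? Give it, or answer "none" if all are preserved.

X1 -> X6

Check X1 → X6: no single fragment contains all of {X1, X6}, and the restricted closure of {X1} across the fragments never reaches {X6}.
X6 → X3 is preserved.
X2 → X1, X4 is preserved.
X3, X4 → X1, X2 is preserved.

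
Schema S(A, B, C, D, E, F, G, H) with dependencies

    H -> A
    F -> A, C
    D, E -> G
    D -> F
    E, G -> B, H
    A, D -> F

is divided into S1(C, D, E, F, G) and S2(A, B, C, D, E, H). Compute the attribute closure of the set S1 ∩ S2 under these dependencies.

A, B, C, D, E, F, G, H

S1 ∩ S2 = {C, D, E}.
D, E → G applies, adding G
D → F applies, adding F
E, G → B, H applies, adding B, H
H → A applies, adding A
Closure: {A, B, C, D, E, F, G, H}.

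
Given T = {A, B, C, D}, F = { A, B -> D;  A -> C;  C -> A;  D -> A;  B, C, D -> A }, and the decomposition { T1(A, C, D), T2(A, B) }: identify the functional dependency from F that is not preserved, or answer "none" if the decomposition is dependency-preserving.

A, B -> D

Check A, B → D: no single fragment contains all of {A, B, D}, and the restricted closure of {A, B} across the fragments never reaches {D}.
A → C is preserved.
C → A is preserved.
D → A is preserved.
B, C, D → A is preserved.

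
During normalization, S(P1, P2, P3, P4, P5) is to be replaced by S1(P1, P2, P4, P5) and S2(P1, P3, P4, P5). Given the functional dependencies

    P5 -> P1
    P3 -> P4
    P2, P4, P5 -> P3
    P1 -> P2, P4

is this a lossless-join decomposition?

Common attributes: S1 ∩ S2 = {P1, P4, P5}.
Closure of {P1, P4, P5}: P1 → P2, P4 applies, adding P2; P2, P4, P5 → P3 applies, adding P3. So (P1, P4, P5)⁺ = {P1, P2, P3, P4, P5}.
This closure contains every attribute of S1, so S1 ∩ S2 → S1. The join is lossless.

Yes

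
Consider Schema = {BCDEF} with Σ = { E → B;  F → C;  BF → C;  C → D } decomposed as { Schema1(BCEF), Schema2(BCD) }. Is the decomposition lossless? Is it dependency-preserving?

lossless and dependency-preserving

Lossless test: (BC)⁺ = {BCD}, which contains all of one fragment — lossless.
Dependency preservation: every FD's attributes lie within a single fragment, so each can be enforced locally — preserved.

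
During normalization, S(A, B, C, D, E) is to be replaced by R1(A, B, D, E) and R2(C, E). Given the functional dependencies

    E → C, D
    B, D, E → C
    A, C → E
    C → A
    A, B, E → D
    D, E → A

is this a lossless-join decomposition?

Common attributes: R1 ∩ R2 = {E}.
Closure of {E}: E → C, D applies, adding C, D; C → A applies, adding A. So (E)⁺ = {A, C, D, E}.
This closure contains every attribute of R2, so R1 ∩ R2 → R2. The join is lossless.

Yes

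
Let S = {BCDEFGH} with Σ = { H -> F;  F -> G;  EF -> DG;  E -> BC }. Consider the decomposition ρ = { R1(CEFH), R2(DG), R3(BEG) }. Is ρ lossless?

Chase test. Columns are BCDEFGH; row i has aⱼ where attribute j ∈ Ri, else bᵢⱼ.
Initial tableau (one row per fragment):
  row 1: b11 a2 b13 a4 a5 b16 a7
  row 2: b21 b22 a3 b24 b25 a6 b27
  row 3: a1 b32 b33 a4 b35 a6 b37
Rows 1 and 3 agree on E; apply E→BC and equate their BC entries.
No row becomes fully distinguished — the join is lossy.

No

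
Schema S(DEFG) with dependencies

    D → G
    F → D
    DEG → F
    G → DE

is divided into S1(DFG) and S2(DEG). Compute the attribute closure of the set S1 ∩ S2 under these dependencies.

DEFG

S1 ∩ S2 = {DG}.
G → DE applies, adding E
DEG → F applies, adding F
Closure: {DEFG}.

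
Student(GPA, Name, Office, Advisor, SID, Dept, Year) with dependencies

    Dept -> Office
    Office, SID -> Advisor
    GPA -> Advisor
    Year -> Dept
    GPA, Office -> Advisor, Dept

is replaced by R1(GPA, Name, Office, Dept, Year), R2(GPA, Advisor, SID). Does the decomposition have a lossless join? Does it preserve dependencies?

lossy and not dependency-preserving

Lossless test: (GPA)⁺ = {GPA, Advisor}, which is a superkey of neither fragment — lossy.
Dependency preservation: the restricted closure of {Office, SID} across the fragments never reaches {Advisor}, so Office, SID → Advisor cannot be enforced without a join — not preserved.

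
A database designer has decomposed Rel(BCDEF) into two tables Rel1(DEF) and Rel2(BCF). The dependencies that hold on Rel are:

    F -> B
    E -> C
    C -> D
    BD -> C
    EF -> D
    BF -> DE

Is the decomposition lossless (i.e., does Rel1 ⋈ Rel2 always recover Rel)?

Common attributes: Rel1 ∩ Rel2 = {F}.
Closure of {F}: F → B applies, adding B; BF → DE applies, adding DE; E → C applies, adding C. So (F)⁺ = {BCDEF}.
This closure contains every attribute of Rel1, so Rel1 ∩ Rel2 → Rel1. The join is lossless.

Yes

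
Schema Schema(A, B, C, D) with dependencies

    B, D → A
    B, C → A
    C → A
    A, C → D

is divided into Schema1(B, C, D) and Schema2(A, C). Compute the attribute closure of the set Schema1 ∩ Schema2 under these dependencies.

A, C, D

Schema1 ∩ Schema2 = {C}.
C → A applies, adding A
A, C → D applies, adding D
Closure: {A, C, D}.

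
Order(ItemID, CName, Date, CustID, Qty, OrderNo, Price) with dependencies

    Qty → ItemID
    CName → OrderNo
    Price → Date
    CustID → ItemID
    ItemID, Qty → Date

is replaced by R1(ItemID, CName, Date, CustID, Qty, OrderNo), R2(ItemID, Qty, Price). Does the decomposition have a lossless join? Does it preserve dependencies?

Lossless test: (ItemID, Qty)⁺ = {ItemID, Date, Qty}, which is a superkey of neither fragment — lossy.
Dependency preservation: the restricted closure of {Price} across the fragments never reaches {Date}, so Price → Date cannot be enforced without a join — not preserved.

lossy and not dependency-preserving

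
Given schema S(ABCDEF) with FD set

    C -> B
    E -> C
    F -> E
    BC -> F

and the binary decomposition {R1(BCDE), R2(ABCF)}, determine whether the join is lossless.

No

Common attributes: R1 ∩ R2 = {BC}.
Closure of {BC}: BC → F applies, adding F; F → E applies, adding E. So (BC)⁺ = {BCEF}.
The closure contains neither all of R1 = {BCDE} nor all of R2 = {ABCF}, so the common attributes are not a superkey of either fragment. The join is lossy.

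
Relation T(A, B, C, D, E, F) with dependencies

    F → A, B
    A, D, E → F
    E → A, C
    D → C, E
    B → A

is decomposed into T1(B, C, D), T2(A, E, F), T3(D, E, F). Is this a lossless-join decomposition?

Yes

Chase test. Columns are A, B, C, D, E, F; row i has aⱼ where attribute j ∈ Ti, else bᵢⱼ.
Initial tableau (one row per fragment):
  row 1: b11 a2 a3 a4 b15 b16
  row 2: a1 b22 b23 b24 a5 a6
  row 3: b31 b32 b33 a4 a5 a6
Rows 2 and 3 agree on F; apply F→A, B and equate their A, B entries.
Rows 2 and 3 agree on E; apply E→A, C and equate their A, C entries.
Rows 1 and 3 agree on D; apply D→C, E and equate their C, E entries.
Rows 1 and 2 agree on E; apply E→A, C and equate their A, C entries.
Rows 1 and 3 agree on A, D, E; apply A, D, E→F and equate their F entries.
Rows 1 and 2 agree on F; apply F→A, B and equate their A, B entries.
Row 1 is now all distinguished symbols — the join is lossless.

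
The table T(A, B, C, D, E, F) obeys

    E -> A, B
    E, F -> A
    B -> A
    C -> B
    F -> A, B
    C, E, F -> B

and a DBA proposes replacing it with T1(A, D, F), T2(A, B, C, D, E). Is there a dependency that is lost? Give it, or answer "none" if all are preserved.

Check F → A, B: no single fragment contains all of {A, B, F}, and the restricted closure of {F} across the fragments never reaches {A, B}.
E → A, B is preserved.
E, F → A is preserved.
B → A is preserved.
C → B is preserved.
C, E, F → B is preserved.

F -> A, B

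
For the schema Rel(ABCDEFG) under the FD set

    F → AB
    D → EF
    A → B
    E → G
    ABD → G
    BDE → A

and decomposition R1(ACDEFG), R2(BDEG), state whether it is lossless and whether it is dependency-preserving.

lossless but not dependency-preserving

Lossless test: (DEG)⁺ = {ABDEFG}, which contains all of one fragment — lossless.
Dependency preservation: the restricted closure of {F} across the fragments never reaches {AB}, so F → AB cannot be enforced without a join — not preserved.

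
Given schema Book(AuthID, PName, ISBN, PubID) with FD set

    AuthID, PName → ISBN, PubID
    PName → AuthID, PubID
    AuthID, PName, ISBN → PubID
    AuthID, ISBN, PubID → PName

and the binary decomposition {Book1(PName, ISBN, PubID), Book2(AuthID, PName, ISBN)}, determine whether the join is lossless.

Common attributes: Book1 ∩ Book2 = {PName, ISBN}.
Closure of {PName, ISBN}: PName → AuthID, PubID applies, adding AuthID, PubID. So (PName, ISBN)⁺ = {AuthID, PName, ISBN, PubID}.
This closure contains every attribute of Book1, so Book1 ∩ Book2 → Book1. The join is lossless.

Yes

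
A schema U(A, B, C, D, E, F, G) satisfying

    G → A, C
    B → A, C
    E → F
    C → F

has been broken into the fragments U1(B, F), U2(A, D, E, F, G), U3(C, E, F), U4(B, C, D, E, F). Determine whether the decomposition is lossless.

No

Chase test. Columns are A, B, C, D, E, F, G; row i has aⱼ where attribute j ∈ Ui, else bᵢⱼ.
Initial tableau (one row per fragment):
  row 1: b11 a2 b13 b14 b15 a6 b17
  row 2: a1 b22 b23 a4 a5 a6 a7
  row 3: b31 b32 a3 b34 a5 a6 b37
  row 4: b41 a2 a3 a4 a5 a6 b47
Rows 1 and 4 agree on B; apply B→A, C and equate their A, C entries.
No row becomes fully distinguished — the join is lossy.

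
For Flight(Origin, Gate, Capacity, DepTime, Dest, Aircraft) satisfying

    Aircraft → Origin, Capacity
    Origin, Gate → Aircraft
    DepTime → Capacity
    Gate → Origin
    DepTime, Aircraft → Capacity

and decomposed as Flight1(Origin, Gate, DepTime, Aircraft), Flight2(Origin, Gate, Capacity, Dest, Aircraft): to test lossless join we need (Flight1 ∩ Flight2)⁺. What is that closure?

Origin, Gate, Capacity, Aircraft

Flight1 ∩ Flight2 = {Origin, Gate, Aircraft}.
Aircraft → Origin, Capacity applies, adding Capacity
Closure: {Origin, Gate, Capacity, Aircraft}.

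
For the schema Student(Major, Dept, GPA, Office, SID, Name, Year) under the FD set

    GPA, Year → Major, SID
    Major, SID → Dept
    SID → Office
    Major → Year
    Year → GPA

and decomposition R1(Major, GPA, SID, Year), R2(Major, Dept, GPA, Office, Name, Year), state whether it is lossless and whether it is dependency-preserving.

lossless but not dependency-preserving

Lossless test: (Major, GPA, Year)⁺ = {Major, Dept, GPA, Office, SID, Year}, which contains all of one fragment — lossless.
Dependency preservation: the restricted closure of {SID} across the fragments never reaches {Office}, so SID → Office cannot be enforced without a join — not preserved.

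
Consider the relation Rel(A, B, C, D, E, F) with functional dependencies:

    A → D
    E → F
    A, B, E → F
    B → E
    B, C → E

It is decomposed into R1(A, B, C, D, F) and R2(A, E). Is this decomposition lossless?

No

Common attributes: R1 ∩ R2 = {A}.
Closure of {A}: A → D applies, adding D. So (A)⁺ = {A, D}.
The closure contains neither all of R1 = {A, B, C, D, F} nor all of R2 = {A, E}, so the common attributes are not a superkey of either fragment. The join is lossy.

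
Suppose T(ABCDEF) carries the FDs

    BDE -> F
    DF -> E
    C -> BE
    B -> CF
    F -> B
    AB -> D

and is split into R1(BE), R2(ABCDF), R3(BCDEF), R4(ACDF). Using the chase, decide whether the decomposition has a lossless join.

Chase test. Columns are ABCDEF; row i has aⱼ where attribute j ∈ Ri, else bᵢⱼ.
Initial tableau (one row per fragment):
  row 1: b11 a2 b13 b14 a5 b16
  row 2: a1 a2 a3 a4 b25 a6
  row 3: b31 a2 a3 a4 a5 a6
  row 4: a1 b42 a3 a4 b45 a6
Rows 2 and 3 agree on DF; apply DF→E and equate their E entries.
Rows 2 and 4 agree on DF; apply DF→E and equate their E entries.
Rows 2 and 4 agree on C; apply C→BE and equate their BE entries.
Rows 1 and 2 agree on B; apply B→CF and equate their CF entries.
Row 2 is now all distinguished symbols — the join is lossless.

Yes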